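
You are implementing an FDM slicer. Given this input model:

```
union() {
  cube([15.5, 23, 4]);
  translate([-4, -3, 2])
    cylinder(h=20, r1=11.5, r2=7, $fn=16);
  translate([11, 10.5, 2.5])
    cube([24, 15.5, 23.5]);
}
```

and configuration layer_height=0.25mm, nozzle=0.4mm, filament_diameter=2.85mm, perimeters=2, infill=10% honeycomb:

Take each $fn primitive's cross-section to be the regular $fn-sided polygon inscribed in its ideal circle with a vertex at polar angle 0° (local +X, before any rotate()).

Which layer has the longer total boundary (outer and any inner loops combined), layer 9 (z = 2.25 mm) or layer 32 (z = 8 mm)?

layer 32 (z = 8 mm)

Layer 9 (z = 2.25): the cube (footprint 15.5×23) is included at this height (perimeter 77.00 mm); the cone at (-4, -3) (r1=11.5→r2=7) has section circumradius 11.444 here — a regular 16-gon (perimeter = 2·16·11.444·sin(180°/16) = 71.44 mm); the cube at (11, 10.5) is absent (z outside [2.5, 26]); Merging all regions: the regions partially overlap (shared area 34.61 mm²), so the edge portions inside another operand are dropped and the merged outline is re-measured after clipping — boundary = 123.22 mm. So its perimeter = 123.22 mm. Layer 32 (z = 8): the cube does not reach this height (z outside [0, 4]); the cone at (-4, -3): at t=0.300 of its height the radius interpolates to r₁+(r₂−r₁)t = 10.150, giving a regular 16-gon of that circumradius (perimeter = 2·16·10.150·sin(180°/16) = 63.37 mm); the 24×15.5 cube at (11, 10.5) contributes its full rectangle (perimeter 79.00 mm); Taking the union: the 2 present regions are separate (no shared area or edge), so areas and boundary lengths simply add and each stays a separate island — boundary = 142.37 mm. So its perimeter = 142.37 mm. Layer 32 is larger (142.37 vs 123.22 mm).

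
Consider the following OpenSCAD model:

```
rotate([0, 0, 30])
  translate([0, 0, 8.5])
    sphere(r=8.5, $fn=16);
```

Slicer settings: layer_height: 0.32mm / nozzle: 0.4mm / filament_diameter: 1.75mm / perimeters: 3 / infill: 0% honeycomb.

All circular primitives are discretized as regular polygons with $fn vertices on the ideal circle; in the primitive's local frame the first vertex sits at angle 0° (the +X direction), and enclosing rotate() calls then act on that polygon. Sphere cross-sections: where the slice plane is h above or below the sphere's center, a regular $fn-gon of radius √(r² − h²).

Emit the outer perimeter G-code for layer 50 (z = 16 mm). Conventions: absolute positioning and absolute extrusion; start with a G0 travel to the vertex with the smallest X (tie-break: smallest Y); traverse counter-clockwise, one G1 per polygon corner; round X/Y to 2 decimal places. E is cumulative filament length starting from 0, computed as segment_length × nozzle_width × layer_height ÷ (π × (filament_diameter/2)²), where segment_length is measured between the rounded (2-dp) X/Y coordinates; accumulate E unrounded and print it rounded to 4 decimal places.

G0 X-3.97 Y-0.52 Z16.00
G1 X-3.46 Y-2.00 E0.0833
G1 X-2.44 Y-3.17 E0.1659
G1 X-1.04 Y-3.86 E0.2490
G1 X0.52 Y-3.97 E0.3322
G1 X2.00 Y-3.46 E0.4155
G1 X3.17 Y-2.44 E0.4981
G1 X3.86 Y-1.04 E0.5812
G1 X3.97 Y0.52 E0.6644
G1 X3.46 Y2.00 E0.7477
G1 X2.44 Y3.17 E0.8303
G1 X1.04 Y3.86 E0.9133
G1 X-0.52 Y3.97 E0.9966
G1 X-2.00 Y3.46 E1.0799
G1 X-3.17 Y2.44 E1.1625
G1 X-3.86 Y1.04 E1.2455
G1 X-3.97 Y-0.52 E1.3288

At z = 16 mm: the r=8.5 sphere slices to a regular 16-gon of circumradius 4.000 (√(r²−h²) with h=7.5 from center); (rotated 30° about Z; rotation is an isometry so areas/perimeters/island counts are preserved). The outline is a single polygon with 16 vertices. Extrusion per mm of travel: 0.4 × 0.32 / (π × 0.875²) = 0.053216. Accumulating E over each segment gives final E = 1.3288.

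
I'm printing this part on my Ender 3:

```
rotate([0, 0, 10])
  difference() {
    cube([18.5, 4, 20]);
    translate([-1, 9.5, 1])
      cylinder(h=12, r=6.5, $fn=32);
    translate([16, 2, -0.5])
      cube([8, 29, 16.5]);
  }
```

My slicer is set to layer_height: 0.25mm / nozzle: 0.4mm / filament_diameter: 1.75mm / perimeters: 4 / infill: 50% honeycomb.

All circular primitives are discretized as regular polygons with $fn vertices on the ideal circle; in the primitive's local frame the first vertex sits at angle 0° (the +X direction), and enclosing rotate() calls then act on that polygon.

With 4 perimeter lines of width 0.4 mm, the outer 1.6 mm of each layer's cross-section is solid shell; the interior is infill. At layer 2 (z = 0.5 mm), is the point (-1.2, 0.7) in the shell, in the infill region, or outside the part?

outside

At z = 0.5 mm: the cube (footprint 18.5×4) is included at this height; the cylinder at (-1, 9.5) is absent (z outside [1, 13]); the 8×29 cube at (16, 2) contributes its full rectangle; After the difference (first − rest): starting from the 18.5×4 cube, the 8×29 cube at (16, 2) partially overlaps it — only the 5.00 mm² overlap (of its 232.00 mm²) is removed, clipping the outline — 1 connected region; (whole slice rotated 10° about Z — lengths, areas and connectivity unchanged). Overall, the cross-section is a single solid region. Undo the 10° rotation: the query point maps to (-1.060, 0.898) in the un-rotated model frame. The nearest boundary edge runs (0.00, 0.00)→(0.00, 4.00); distance from the point to it = 1.06 mm. The point is not inside any of the regions above, so it lies outside the cross-section (1.06 mm from the nearest boundary).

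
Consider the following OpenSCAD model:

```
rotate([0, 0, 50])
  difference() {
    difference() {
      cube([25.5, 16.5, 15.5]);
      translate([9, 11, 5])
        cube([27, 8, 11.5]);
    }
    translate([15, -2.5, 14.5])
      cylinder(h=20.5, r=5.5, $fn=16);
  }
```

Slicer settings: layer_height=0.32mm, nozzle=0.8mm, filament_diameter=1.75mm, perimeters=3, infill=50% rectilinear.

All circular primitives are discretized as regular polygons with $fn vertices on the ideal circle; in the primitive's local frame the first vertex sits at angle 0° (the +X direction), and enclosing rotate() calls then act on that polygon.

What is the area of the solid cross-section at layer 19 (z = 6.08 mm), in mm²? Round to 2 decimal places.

At z = 6.08 mm: the cube is present — its section is the full 25.5×16.5 rectangle (area 420.75 mm²); the cube at (9, 11) (footprint 27×8) is included at this height (area 216.00 mm²); Subtracting the remaining from the first: starting from the 25.5×16.5 cube (420.75 mm²), the 27×8 cube at (9, 11) partially overlaps it — only the 90.75 mm² overlap (of its 216.00 mm²) is removed, clipping the outline — area = 330.00 mm²; the cylinder at (15, -2.5) does not reach this height (z outside [14.5, 35]); Taking the first minus the rest: none of the subtracted shapes is present at this height, so that combined region is unchanged — area = 330.00 mm²; (whole slice rotated 50° about Z — lengths, areas and connectivity unchanged). Overall, the cross-section is a single solid region. Net area = 330.00 mm².

330.00 mm²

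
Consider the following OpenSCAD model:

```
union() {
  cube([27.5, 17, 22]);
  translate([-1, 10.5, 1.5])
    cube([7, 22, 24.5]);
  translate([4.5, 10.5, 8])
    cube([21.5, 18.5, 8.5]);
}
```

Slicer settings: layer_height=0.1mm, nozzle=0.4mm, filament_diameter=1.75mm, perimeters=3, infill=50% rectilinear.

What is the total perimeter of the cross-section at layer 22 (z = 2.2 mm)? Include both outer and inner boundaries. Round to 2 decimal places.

122.00 mm

At z = 2.2 mm: the 27.5×17 cube contributes its full rectangle (perimeter 89.00 mm); the cube at (-1, 10.5) (footprint 7×22) is included at this height (perimeter 58.00 mm); the cube at (4.5, 10.5) is not intersected at this z (z outside [8, 16.5]); Taking the union: the regions partially overlap (shared area 39.00 mm²), so the edge portions inside another operand are dropped and the merged outline is re-measured after clipping — boundary = 122.00 mm. Overall, the cross-section is a single solid region. Total boundary length (outer) = 122.00 mm.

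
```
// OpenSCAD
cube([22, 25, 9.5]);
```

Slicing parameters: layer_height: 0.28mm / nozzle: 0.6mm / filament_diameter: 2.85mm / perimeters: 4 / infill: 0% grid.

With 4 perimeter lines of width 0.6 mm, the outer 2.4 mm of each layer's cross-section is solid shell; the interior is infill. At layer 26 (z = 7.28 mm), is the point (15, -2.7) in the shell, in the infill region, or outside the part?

outside

At z = 7.28 mm: the cube is present — its section is the full 22×25 rectangle. Overall, the cross-section is a single solid region. The nearest boundary edge runs (0.00, 0.00)→(22.00, 0.00); distance from the point to it = 2.70 mm. The point is not inside any of the regions above, so it lies outside the cross-section (2.70 mm from the nearest boundary).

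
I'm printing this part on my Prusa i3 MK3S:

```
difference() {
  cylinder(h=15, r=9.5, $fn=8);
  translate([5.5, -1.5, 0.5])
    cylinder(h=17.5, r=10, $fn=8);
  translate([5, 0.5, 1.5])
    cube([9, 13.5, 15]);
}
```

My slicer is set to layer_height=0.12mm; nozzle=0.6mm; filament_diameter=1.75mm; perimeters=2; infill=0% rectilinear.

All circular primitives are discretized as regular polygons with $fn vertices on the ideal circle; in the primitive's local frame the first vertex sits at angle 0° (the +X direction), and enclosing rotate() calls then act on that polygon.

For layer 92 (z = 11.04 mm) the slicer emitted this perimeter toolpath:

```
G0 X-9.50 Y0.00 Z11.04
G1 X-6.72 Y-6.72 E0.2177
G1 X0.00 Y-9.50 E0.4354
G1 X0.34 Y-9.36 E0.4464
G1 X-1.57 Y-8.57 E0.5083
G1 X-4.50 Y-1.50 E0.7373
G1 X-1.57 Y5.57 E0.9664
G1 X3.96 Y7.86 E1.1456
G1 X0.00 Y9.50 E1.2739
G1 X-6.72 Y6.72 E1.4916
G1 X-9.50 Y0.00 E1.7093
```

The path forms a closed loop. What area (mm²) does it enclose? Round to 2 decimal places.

90.29 mm²

Apply the shoelace formula to the sequence of (X, Y) vertices; enclosed area = 90.29 mm².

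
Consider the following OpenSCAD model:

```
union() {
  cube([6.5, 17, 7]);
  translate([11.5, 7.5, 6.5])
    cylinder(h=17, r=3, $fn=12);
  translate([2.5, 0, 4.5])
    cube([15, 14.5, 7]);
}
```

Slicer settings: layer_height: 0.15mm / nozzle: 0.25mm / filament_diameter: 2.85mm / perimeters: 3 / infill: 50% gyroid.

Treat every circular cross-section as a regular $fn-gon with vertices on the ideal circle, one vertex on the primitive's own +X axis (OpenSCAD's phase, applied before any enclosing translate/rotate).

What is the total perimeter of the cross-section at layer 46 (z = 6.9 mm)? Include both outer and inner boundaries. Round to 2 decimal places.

69.00 mm

At z = 6.9 mm: the 6.5×17 cube contributes its full rectangle (perimeter 47.00 mm); the cylinder at (11.5, 7.5): section is a regular 12-gon, circumradius r=3 (perimeter = 2·12·3.000·sin(180°/12) = 18.63 mm); the cube at (2.5, 0) is present — its section is the full 15×14.5 rectangle (perimeter 59.00 mm); Taking the union: the regions partially overlap (shared area 85.00 mm²), so the edge portions inside another operand are dropped and the merged outline is re-measured after clipping — boundary = 69.00 mm. Overall, the cross-section is a single solid region. Total boundary length (outer) = 69.00 mm.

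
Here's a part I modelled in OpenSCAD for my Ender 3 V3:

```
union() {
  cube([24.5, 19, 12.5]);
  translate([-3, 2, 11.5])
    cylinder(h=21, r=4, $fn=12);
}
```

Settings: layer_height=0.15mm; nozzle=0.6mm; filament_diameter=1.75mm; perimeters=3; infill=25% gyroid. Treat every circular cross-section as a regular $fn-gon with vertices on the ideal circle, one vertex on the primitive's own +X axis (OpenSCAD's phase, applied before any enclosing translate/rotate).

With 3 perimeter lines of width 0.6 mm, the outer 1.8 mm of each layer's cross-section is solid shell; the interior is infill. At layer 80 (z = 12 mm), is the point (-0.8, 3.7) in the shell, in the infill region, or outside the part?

At z = 12 mm: the 24.5×19 cube contributes its full rectangle; the r=4 cylinder at (-3, 2) gives a regular 12-gon of circumradius 4 (constant along its height); Merging all regions: the regions partially overlap (shared area 3.04 mm²), so overlapping operands fuse into one piece — 1 connected region. Overall, the cross-section is a single solid region. The nearest boundary edge runs (-1.00, 5.46)→(0.00, 4.46); distance from the point to it = 1.11 mm. The point is inside the cross-section, 1.11 mm from the nearest boundary — within the 1.8 mm shell band (3 × 0.6).

shell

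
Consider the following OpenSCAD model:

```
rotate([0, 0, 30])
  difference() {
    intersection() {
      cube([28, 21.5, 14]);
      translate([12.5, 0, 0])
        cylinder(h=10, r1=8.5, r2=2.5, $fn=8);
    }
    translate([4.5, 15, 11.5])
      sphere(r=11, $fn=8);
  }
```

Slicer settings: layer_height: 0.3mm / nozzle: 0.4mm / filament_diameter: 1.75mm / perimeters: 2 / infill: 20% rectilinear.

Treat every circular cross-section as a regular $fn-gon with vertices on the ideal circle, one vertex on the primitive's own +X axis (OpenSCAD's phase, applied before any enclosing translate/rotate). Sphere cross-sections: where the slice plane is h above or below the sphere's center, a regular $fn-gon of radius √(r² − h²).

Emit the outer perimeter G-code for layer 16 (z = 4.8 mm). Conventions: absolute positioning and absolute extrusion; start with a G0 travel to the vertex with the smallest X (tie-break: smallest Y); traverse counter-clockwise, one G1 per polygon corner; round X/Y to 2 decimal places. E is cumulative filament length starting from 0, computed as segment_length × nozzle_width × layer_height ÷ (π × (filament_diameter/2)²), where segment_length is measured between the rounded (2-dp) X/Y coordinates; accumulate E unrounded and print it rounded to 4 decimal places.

G0 X5.40 Y7.70 Z4.80
G1 X5.96 Y3.44 E0.2144
G1 X15.69 Y9.06 E0.7749
G1 X12.28 Y11.68 E0.9895
G1 X8.02 Y11.12 E1.2039
G1 X5.40 Y7.70 E1.4188

At z = 4.8 mm: the cube (footprint 28×21.5) is included at this height; the cone at (12.5, 0) contributes a regular 8-gon of circumradius 5.620 (interpolated between r1=8.5 and r2=2.5 at t=0.480); Taking the intersection: the cone at (12.5, 0) partially overlaps the 28×21.5 cube; clipping to the common part keeps 44.67 mm² — 1 connected region; the r=11 sphere at (4.5, 15) contributes a regular 8-gon of circumradius √(11²−6.7²) = 8.724; After the difference (first − rest): starting from that combined region, the r=11 sphere at (4.5, 15) misses the remaining region (no effect) — 1 connected region; (whole slice rotated 30° about Z — lengths, areas and connectivity unchanged). The outline is a single polygon with 5 vertices. Extrusion per mm of travel: 0.4 × 0.3 / (π × 0.875²) = 0.049890. Accumulating E over each segment gives final E = 1.4188.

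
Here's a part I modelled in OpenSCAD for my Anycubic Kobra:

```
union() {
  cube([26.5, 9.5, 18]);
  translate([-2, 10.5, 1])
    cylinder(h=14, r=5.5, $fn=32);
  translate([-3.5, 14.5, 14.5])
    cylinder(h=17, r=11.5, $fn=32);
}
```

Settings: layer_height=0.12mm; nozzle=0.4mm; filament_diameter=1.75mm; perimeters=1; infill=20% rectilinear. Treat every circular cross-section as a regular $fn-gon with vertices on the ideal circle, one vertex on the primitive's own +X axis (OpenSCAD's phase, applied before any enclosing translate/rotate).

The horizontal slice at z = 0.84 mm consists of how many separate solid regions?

At z = 0.84 mm: the cube is present — its section is the full 26.5×9.5 rectangle; the cylinder at (-2, 10.5) does not reach this height (z outside [1, 15]); the cylinder at (-3.5, 14.5) is not intersected at this z (z outside [14.5, 31.5]); Merging all regions: only the 26.5×9.5 cube is present, so the union is just that shape — 1 connected region. The result has 1 disconnected region.

1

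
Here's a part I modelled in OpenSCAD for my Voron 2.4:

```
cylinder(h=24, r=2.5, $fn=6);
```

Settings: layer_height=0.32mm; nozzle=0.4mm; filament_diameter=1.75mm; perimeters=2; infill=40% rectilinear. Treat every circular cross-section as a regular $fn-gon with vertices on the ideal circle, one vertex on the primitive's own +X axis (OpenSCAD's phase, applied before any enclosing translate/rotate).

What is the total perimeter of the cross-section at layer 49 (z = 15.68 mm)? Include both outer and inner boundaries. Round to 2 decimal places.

At z = 15.68 mm: the r=2.5 cylinder gives a regular 6-gon of circumradius 2.5 (constant along its height) (perimeter = 2·6·2.500·sin(180°/6) = 15.00 mm). Overall, the cross-section is a single solid region. Total boundary length (outer) = 15.00 mm.

15.00 mm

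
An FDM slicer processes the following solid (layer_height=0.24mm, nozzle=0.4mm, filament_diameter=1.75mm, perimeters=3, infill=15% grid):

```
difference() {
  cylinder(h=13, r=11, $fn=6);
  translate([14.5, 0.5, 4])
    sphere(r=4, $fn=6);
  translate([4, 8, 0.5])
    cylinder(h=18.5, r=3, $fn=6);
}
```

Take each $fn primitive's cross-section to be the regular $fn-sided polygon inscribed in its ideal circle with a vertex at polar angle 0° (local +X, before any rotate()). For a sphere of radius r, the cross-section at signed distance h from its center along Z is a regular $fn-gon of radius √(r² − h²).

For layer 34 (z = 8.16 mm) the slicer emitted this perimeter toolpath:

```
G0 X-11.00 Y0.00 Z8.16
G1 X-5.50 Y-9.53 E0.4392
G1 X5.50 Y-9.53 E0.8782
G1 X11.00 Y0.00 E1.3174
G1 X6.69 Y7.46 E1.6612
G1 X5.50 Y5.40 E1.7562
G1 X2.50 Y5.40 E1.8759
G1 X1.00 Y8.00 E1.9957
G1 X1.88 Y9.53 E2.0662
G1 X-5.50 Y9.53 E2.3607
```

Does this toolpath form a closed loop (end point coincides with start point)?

no

Start point (G0): (-11.00, 0.00). End point (last G1): the path does not return to the start — open.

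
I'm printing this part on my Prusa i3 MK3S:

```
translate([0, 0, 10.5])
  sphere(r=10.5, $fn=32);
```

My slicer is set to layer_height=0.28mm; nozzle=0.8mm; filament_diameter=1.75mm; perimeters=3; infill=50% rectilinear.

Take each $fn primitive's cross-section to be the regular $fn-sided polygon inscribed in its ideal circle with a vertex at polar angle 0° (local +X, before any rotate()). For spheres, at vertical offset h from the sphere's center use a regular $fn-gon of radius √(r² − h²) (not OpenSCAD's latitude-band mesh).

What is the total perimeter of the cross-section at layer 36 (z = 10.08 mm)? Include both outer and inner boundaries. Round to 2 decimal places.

At z = 10.08 mm: the sphere: section is a regular 32-gon, circumradius = √(r²−h²) = √(10.5²−0.42²) = 10.492 (perimeter = 2·32·10.492·sin(180°/32) = 65.81 mm). Overall, the cross-section is a single solid region. Total boundary length (outer) = 65.81 mm.

65.81 mm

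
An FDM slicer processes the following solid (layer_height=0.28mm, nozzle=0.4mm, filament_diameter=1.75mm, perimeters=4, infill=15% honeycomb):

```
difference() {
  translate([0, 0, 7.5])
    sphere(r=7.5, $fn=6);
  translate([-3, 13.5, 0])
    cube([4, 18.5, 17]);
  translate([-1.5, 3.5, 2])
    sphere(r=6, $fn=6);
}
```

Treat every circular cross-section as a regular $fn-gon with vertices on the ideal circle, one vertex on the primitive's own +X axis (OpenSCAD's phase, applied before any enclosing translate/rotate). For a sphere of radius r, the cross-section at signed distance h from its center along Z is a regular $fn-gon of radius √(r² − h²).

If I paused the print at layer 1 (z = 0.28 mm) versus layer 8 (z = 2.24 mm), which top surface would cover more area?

layer 8 (z = 2.24 mm)

Layer 1 (z = 0.28): the r=7.5 sphere contributes a regular 6-gon of circumradius √(7.5²−7.22²) = 2.030 (area = (6/2)·2.030²·sin(360°/6) = 10.71 mm²); the cube at (-3, 13.5) (footprint 4×18.5) is included at this height (area 74.00 mm²); the r=6 sphere at (-1.5, 3.5) slices to a regular 6-gon of circumradius 5.748 (√(r²−h²) with h=1.72 from center) (area = (6/2)·5.748²·sin(360°/6) = 85.84 mm²); After the difference (first − rest): starting from the r=7.5 sphere (10.71 mm²), the 4×18.5 cube at (-3, 13.5) misses the remaining region (no effect); the r=6 sphere at (-1.5, 3.5) partially overlaps it — only the 10.09 mm² overlap (of its 85.84 mm²) is removed, clipping the outline — area = 0.61 mm². So its area = 0.61 mm². Layer 8 (z = 2.24): the sphere: section is a regular 6-gon, circumradius = √(r²−h²) = √(7.5²−5.26²) = 5.346 (area = (6/2)·5.346²·sin(360°/6) = 74.26 mm²); the cube at (-3, 13.5) is present — its section is the full 4×18.5 rectangle (area 74.00 mm²); the r=6 sphere at (-1.5, 3.5) contributes a regular 6-gon of circumradius √(6²−0.24²) = 5.995 (area = (6/2)·5.995²·sin(360°/6) = 93.38 mm²); Subtracting the remaining from the first: starting from the r=7.5 sphere (74.26 mm²), the 4×18.5 cube at (-3, 13.5) misses the remaining region (no effect); the r=6 sphere at (-1.5, 3.5) partially overlaps it — only the 45.14 mm² overlap (of its 93.38 mm²) is removed, clipping the outline — area = 29.12 mm². So its area = 29.12 mm². Layer 8 is larger (29.12 vs 0.61 mm²).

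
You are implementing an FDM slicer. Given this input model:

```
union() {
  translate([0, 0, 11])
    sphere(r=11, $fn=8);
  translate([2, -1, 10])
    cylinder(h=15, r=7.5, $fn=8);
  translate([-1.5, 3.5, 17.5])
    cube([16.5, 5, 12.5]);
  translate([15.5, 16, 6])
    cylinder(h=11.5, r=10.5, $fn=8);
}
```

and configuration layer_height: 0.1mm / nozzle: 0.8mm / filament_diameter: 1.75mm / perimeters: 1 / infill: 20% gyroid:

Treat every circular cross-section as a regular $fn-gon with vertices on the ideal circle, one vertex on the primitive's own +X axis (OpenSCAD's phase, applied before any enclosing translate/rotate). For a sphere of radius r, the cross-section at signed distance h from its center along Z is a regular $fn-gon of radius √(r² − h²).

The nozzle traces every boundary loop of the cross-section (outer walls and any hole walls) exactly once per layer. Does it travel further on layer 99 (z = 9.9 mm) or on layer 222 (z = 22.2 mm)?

Layer 99 (z = 9.9): the r=11 sphere slices to a regular 8-gon of circumradius 10.945 (√(r²−h²) with h=1.1 from center) (perimeter = 2·8·10.945·sin(180°/8) = 67.01 mm); the cylinder at (2, -1) does not reach this height (z outside [10, 25]); the cube at (-1.5, 3.5) does not reach this height (z outside [17.5, 30]); the r=10.5 cylinder at (15.5, 16) gives a regular 8-gon of circumradius 10.5 (constant along its height) (perimeter = 2·8·10.500·sin(180°/8) = 64.29 mm); Combining (union): the 2 present regions are separate (no shared area or edge), so areas and boundary lengths simply add and each stays a separate island — boundary = 131.31 mm. So its perimeter = 131.31 mm. Layer 222 (z = 22.2): the sphere is absent (|z−center|=11.200 > r=11); the r=7.5 cylinder at (2, -1) gives a regular 8-gon of circumradius 7.5 (constant along its height) (perimeter = 2·8·7.500·sin(180°/8) = 45.92 mm); the cube at (-1.5, 3.5) (footprint 16.5×5) is included at this height (perimeter 43.00 mm); the cylinder at (15.5, 16) is absent (z outside [6, 17.5]); Merging all regions: the regions partially overlap (shared area 18.18 mm²), so the edge portions inside another operand are dropped and the merged outline is re-measured after clipping — boundary = 67.84 mm. So its perimeter = 67.84 mm. Layer 99 is larger (131.31 vs 67.84 mm).

layer 99 (z = 9.9 mm)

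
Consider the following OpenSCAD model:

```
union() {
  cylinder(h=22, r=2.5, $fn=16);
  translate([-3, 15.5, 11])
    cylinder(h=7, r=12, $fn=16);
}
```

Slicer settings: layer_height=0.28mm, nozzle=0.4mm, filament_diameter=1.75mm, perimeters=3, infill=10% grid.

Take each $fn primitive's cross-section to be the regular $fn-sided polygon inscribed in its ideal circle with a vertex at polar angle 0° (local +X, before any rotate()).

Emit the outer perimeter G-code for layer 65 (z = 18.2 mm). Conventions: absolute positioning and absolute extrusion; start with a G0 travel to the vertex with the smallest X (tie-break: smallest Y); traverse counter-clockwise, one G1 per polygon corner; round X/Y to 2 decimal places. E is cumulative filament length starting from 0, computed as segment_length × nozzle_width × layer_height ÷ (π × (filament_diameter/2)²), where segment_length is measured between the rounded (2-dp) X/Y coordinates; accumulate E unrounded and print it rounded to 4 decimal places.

At z = 18.2 mm: the cylinder: section is a regular 16-gon, circumradius r=2.5; the cylinder at (-3, 15.5) does not reach this height (z outside [11, 18]); Combining (union): only the r=2.5 cylinder is present, so the union is just that shape — 1 connected region. The outline is a single polygon with 16 vertices. Extrusion per mm of travel: 0.4 × 0.28 / (π × 0.875²) = 0.046564. Accumulating E over each segment gives final E = 0.7272.

G0 X-2.50 Y0.00 Z18.20
G1 X-2.31 Y-0.96 E0.0456
G1 X-1.77 Y-1.77 E0.0909
G1 X-0.96 Y-2.31 E0.1362
G1 X0.00 Y-2.50 E0.1818
G1 X0.96 Y-2.31 E0.2274
G1 X1.77 Y-1.77 E0.2727
G1 X2.31 Y-0.96 E0.3180
G1 X2.50 Y0.00 E0.3636
G1 X2.31 Y0.96 E0.4092
G1 X1.77 Y1.77 E0.4545
G1 X0.96 Y2.31 E0.4998
G1 X0.00 Y2.50 E0.5454
G1 X-0.96 Y2.31 E0.5910
G1 X-1.77 Y1.77 E0.6363
G1 X-2.31 Y0.96 E0.6816
G1 X-2.50 Y0.00 E0.7272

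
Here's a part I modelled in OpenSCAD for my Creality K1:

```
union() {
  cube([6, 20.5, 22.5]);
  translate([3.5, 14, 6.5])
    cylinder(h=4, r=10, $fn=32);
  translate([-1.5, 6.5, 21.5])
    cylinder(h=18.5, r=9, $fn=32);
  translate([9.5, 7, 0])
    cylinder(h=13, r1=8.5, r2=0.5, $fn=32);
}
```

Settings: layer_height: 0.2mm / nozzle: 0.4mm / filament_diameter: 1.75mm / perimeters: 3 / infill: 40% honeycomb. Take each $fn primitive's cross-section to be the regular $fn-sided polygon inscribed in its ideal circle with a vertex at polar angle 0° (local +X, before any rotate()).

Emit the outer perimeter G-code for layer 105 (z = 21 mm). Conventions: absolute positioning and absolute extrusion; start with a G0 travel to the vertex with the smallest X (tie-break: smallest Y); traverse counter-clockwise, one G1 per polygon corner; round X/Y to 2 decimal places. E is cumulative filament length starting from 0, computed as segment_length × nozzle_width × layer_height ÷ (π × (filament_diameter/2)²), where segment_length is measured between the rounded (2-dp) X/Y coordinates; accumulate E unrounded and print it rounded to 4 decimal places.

G0 X0.00 Y0.00 Z21.00
G1 X6.00 Y0.00 E0.1996
G1 X6.00 Y20.50 E0.8814
G1 X0.00 Y20.50 E1.0810
G1 X0.00 Y0.00 E1.7628

At z = 21 mm: the cube (footprint 6×20.5) is included at this height; the cylinder at (3.5, 14) is not intersected at this z (z outside [6.5, 10.5]); the cylinder at (-1.5, 6.5) is absent (z outside [21.5, 40]); the cone at (9.5, 7) does not reach this height (z outside [0, 13]); Taking the union: only the 6×20.5 cube is present, so the union is just that shape — 1 connected region. The outline is a single polygon with 4 vertices. Extrusion per mm of travel: 0.4 × 0.2 / (π × 0.875²) = 0.033260. Accumulating E over each segment gives final E = 1.7628.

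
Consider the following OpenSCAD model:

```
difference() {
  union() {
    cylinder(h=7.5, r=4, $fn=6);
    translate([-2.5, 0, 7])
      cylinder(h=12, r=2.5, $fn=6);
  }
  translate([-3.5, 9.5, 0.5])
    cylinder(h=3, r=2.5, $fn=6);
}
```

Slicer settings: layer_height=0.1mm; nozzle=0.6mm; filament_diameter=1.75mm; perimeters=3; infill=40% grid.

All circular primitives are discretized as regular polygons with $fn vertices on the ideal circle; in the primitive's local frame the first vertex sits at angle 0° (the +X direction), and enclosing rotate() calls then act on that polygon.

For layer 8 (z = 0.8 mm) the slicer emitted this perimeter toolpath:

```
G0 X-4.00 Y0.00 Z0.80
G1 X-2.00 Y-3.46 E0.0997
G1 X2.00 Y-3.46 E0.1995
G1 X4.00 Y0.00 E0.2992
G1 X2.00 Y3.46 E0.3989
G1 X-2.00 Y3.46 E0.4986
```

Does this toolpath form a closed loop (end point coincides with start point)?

Start point (G0): (-4.00, 0.00). End point (last G1): the path does not return to the start — open.

no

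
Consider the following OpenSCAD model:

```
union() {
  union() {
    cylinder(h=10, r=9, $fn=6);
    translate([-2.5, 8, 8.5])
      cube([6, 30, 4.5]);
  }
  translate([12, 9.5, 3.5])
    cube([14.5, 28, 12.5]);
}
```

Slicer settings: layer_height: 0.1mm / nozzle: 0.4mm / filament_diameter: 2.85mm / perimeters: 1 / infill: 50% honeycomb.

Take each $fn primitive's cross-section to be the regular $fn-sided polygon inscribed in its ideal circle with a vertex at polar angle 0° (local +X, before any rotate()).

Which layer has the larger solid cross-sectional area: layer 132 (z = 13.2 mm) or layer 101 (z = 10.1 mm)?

layer 101 (z = 10.1 mm)

Layer 132 (z = 13.2): the cylinder is absent (z outside [0, 10]); the cube at (-2.5, 8) is absent (z outside [8.5, 13]); Taking the union: nothing is present at this height; the 14.5×28 cube at (12, 9.5) contributes its full rectangle (area 406.00 mm²); Combining (union): only the 14.5×28 cube at (12, 9.5) is present, so the union is just that shape — area = 406.00 mm². So its area = 406.00 mm². Layer 101 (z = 10.1): the cylinder is absent (z outside [0, 10]); the cube at (-2.5, 8) (footprint 6×30) is included at this height (area 180.00 mm²); Taking the union: only the 6×30 cube at (-2.5, 8) is present, so the union is just that shape — area = 180.00 mm²; the cube at (12, 9.5) is present — its section is the full 14.5×28 rectangle (area 406.00 mm²); Combining (union): the 2 present regions are separate (no shared area or edge), so areas and boundary lengths simply add and each stays a separate island — area = 586.00 mm². So its area = 586.00 mm². Layer 101 is larger (586.00 vs 406.00 mm²).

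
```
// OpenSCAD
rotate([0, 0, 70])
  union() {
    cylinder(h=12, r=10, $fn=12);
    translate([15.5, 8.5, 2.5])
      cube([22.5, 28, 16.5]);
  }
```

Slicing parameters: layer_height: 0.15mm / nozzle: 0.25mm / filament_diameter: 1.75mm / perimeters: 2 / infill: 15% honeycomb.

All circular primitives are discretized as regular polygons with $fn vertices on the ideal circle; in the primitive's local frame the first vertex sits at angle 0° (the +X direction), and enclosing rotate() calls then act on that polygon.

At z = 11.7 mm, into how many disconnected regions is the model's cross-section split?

At z = 11.7 mm: the r=10 cylinder contributes a regular 12-gon of circumradius 10; the 22.5×28 cube at (15.5, 8.5) contributes its full rectangle; Combining (union): the 2 present regions are separate (no shared area or edge), so areas and boundary lengths simply add and each stays a separate island — 2 connected regions; (rotated 70° about Z; rotation is an isometry so areas/perimeters/island counts are preserved). The result has 2 disconnected regions.

2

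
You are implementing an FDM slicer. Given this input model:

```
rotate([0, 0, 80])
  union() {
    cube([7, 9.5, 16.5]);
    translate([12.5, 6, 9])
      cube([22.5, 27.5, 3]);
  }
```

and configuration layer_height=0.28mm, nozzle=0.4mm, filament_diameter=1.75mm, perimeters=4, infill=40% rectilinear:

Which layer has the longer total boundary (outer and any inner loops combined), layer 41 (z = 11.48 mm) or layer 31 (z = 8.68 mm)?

layer 41 (z = 11.48 mm)

Layer 41 (z = 11.48): the cube is present — its section is the full 7×9.5 rectangle (perimeter 33.00 mm); the cube at (12.5, 6) (footprint 22.5×27.5) is included at this height (perimeter 100.00 mm); Combining (union): the 2 present regions are separate (no shared area or edge), so areas and boundary lengths simply add and each stays a separate island — boundary = 133.00 mm; (whole slice rotated 80° about Z — lengths, areas and connectivity unchanged). So its perimeter = 133.00 mm. Layer 31 (z = 8.68): the cube is present — its section is the full 7×9.5 rectangle (perimeter 33.00 mm); the cube at (12.5, 6) is not intersected at this z (z outside [9, 12]); Taking the union: only the 7×9.5 cube is present, so the union is just that shape — boundary = 33.00 mm; (rotated 80° about Z; rotation is an isometry so areas/perimeters/island counts are preserved). So its perimeter = 33.00 mm. Layer 41 is larger (133.00 vs 33.00 mm).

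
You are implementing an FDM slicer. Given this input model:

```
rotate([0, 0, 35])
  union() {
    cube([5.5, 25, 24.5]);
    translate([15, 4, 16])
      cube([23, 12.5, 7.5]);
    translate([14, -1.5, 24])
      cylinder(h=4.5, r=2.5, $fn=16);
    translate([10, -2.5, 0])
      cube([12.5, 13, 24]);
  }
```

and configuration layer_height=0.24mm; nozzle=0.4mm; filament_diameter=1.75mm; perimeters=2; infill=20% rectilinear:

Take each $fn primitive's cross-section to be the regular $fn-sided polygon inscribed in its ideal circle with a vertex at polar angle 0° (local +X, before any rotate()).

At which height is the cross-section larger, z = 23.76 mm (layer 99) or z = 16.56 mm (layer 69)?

Layer 99 (z = 23.76): the cube is present — its section is the full 5.5×25 rectangle (area 137.50 mm²); the cube at (15, 4) is not intersected at this z (z outside [16, 23.5]); the cylinder at (14, -1.5) is absent (z outside [24, 28.5]); the cube at (10, -2.5) is present — its section is the full 12.5×13 rectangle (area 162.50 mm²); Merging all regions: the 2 present regions are separate (no shared area or edge), so areas and boundary lengths simply add and each stays a separate island — area = 300.00 mm²; (rotated 35° about Z; rotation is an isometry so areas/perimeters/island counts are preserved). So its area = 300.00 mm². Layer 69 (z = 16.56): the cube (footprint 5.5×25) is included at this height (area 137.50 mm²); the cube at (15, 4) is present — its section is the full 23×12.5 rectangle (area 287.50 mm²); the cylinder at (14, -1.5) does not reach this height (z outside [24, 28.5]); the cube at (10, -2.5) is present — its section is the full 12.5×13 rectangle (area 162.50 mm²); Combining (union): the regions partially overlap — summed areas 587.50 mm² minus the doubly-counted overlap 48.75 mm² gives 538.75 mm² — area = 538.75 mm²; (rotated 35° about Z; rotation is an isometry so areas/perimeters/island counts are preserved). So its area = 538.75 mm². Layer 69 is larger (538.75 vs 300.00 mm²).

layer 69 (z = 16.56 mm)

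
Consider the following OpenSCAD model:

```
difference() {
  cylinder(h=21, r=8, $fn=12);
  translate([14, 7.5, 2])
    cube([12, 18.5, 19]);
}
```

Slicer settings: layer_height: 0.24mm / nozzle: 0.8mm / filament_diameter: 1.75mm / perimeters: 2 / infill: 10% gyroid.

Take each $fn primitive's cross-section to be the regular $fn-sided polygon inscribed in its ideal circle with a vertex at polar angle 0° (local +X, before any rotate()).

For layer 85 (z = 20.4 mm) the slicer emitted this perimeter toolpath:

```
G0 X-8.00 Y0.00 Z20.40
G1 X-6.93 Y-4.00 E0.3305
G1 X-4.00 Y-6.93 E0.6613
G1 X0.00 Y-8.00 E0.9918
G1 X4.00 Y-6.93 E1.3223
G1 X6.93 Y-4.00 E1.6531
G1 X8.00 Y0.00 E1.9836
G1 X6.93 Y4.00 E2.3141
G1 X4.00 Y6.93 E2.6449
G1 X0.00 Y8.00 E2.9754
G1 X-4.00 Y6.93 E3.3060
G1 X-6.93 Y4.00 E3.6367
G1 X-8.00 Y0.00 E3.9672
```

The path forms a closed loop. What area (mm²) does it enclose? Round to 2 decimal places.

Apply the shoelace formula to the sequence of (X, Y) vertices; enclosed area = 192.05 mm².

192.05 mm²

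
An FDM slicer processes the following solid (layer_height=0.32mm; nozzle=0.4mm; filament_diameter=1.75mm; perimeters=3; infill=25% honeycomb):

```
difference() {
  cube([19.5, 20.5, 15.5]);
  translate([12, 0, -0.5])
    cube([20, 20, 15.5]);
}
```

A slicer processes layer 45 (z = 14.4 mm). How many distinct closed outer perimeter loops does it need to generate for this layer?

1

At z = 14.4 mm: the cube is present — its section is the full 19.5×20.5 rectangle; the 20×20 cube at (12, 0) contributes its full rectangle; Subtracting the remaining from the first: starting from the 19.5×20.5 cube, the 20×20 cube at (12, 0) partially overlaps it — only the 150.00 mm² overlap (of its 400.00 mm²) is removed, clipping the outline — 1 connected region. The result has 1 disconnected region.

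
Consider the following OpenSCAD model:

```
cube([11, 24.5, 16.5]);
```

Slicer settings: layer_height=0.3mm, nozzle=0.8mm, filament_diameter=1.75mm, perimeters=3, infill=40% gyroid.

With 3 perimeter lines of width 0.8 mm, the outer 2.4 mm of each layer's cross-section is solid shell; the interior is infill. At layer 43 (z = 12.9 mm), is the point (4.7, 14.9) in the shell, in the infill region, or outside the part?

infill

At z = 12.9 mm: the cube (footprint 11×24.5) is included at this height. Overall, the cross-section is a single solid region. The nearest boundary edge runs (0.00, 24.50)→(0.00, 0.00); distance from the point to it = 4.70 mm. The point is inside the cross-section and 4.70 mm from the nearest boundary — more than the 2.4 mm shell width (3 × 0.8), so it's in the infill interior.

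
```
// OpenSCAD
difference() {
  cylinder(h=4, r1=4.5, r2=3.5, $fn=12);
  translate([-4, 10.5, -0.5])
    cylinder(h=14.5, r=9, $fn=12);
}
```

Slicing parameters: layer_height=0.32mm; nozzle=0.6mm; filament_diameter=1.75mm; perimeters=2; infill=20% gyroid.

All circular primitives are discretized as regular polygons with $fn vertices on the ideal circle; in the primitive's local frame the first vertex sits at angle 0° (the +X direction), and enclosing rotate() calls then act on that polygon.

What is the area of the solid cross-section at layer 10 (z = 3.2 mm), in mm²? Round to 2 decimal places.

At z = 3.2 mm: the cone: at t=0.800 of its height the radius interpolates to r₁+(r₂−r₁)t = 3.700, giving a regular 12-gon of that circumradius (area = (12/2)·3.700²·sin(360°/12) = 41.07 mm²); the r=9 cylinder at (-4, 10.5) contributes a regular 12-gon of circumradius 9 (area = (12/2)·9.000²·sin(360°/12) = 243.00 mm²); Subtracting the remaining from the first: starting from the cone (41.07 mm²), the r=9 cylinder at (-4, 10.5) partially overlaps it — only the 3.74 mm² overlap (of its 243.00 mm²) is removed, clipping the outline — area = 37.33 mm². Overall, the cross-section is a single solid region. Net area = 37.33 mm².

37.33 mm²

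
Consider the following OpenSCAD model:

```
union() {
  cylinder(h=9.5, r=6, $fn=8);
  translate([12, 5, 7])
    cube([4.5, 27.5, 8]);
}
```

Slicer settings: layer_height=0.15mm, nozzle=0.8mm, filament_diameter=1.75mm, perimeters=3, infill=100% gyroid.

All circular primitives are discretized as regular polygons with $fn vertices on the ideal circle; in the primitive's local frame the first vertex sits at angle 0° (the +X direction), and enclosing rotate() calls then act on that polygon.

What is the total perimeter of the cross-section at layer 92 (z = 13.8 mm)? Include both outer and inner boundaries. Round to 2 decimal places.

64.00 mm

At z = 13.8 mm: the cylinder does not reach this height (z outside [0, 9.5]); the cube at (12, 5) is present — its section is the full 4.5×27.5 rectangle (perimeter 64.00 mm); Taking the union: only the 4.5×27.5 cube at (12, 5) is present, so the union is just that shape — boundary = 64.00 mm. Overall, the cross-section is a single solid region. Total boundary length (outer) = 64.00 mm.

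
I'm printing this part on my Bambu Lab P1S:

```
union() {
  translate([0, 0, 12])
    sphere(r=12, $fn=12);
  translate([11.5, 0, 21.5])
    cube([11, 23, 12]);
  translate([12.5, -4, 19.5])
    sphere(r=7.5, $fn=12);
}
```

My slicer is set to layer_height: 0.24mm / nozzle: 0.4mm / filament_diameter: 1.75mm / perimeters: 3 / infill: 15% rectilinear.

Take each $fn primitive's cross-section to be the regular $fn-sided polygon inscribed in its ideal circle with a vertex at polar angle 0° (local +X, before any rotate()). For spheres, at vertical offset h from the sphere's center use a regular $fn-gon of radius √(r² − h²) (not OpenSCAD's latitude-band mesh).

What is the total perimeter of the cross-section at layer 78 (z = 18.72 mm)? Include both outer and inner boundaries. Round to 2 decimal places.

84.65 mm

At z = 18.72 mm: the r=12 sphere contributes a regular 12-gon of circumradius √(12²−6.72²) = 9.942 (perimeter = 2·12·9.942·sin(180°/12) = 61.76 mm); the cube at (11.5, 0) does not reach this height (z outside [21.5, 33.5]); the sphere at (12.5, -4): section is a regular 12-gon, circumradius = √(r²−h²) = √(7.5²−0.78²) = 7.459 (perimeter = 2·12·7.459·sin(180°/12) = 46.33 mm); Combining (union): the regions partially overlap (shared area 28.20 mm²), so the edge portions inside another operand are dropped and the merged outline is re-measured after clipping — boundary = 84.65 mm. Overall, the cross-section is a single solid region. Total boundary length (outer) = 84.65 mm.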